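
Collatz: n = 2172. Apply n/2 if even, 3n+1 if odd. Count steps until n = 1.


2172 → 1086 → 543 → 1630 → 815 → 2446 → 1223 → 3670 → 1835 → 5506 → 2753 → 8260 → 4130 → 2065 → 6196 → 3098 → 1549 → 4648 → 2324 → 1162 → 581 → 1744 → 872 → 436 → 218 → 109 → 328 → 164 → 82 → 41 → 124 → 62 → 31 → 94 → 47 → 142 → 71 → 214 → 107 → 322 → 161 → 484 → 242 → 121 → 364 → 182 → 91 → 274 → 137 → 412 → 206 → 103 → 310 → 155 → 466 → 233 → 700 → 350 → 175 → 526 → 263 → 790 → 395 → 1186 → 593 → 1780 → 890 → 445 → 1336 → 668 → 334 → 167 → 502 → 251 → 754 → 377 → 1132 → 566 → 283 → 850 → 425 → 1276 → 638 → 319 → 958 → 479 → 1438 → 719 → 2158 → 1079 → 3238 → 1619 → 4858 → 2429 → 7288 → 3644 → 1822 → 911 → 2734 → 1367 → 4102 → 2051 → 6154 → 3077 → 9232 → 4616 → 2308 → 1154 → 577 → 1732 → 866 → 433 → 1300 → 650 → 325 → 976 → 488 → 244 → 122 → 61 → 184 → 92 → 46 → 23 → 70 → 35 → 106 → 53 → 160 → 80 → 40 → 20 → 10 → 5 → 16 → 8 → 4 → 2 → 1
Total steps = 138

138 steps


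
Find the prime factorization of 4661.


4661 / 59 = 79
79 / 79 = 1
4661 = 59 × 79


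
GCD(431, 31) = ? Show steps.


431 = 13 * 31 + 28
31 = 1 * 28 + 3
28 = 9 * 3 + 1
3 = 3 * 1 + 0
GCD = 1


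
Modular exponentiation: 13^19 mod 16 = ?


13^1 mod 16 = 13
13^2 mod 16 = 9
13^3 mod 16 = 5
13^4 mod 16 = 1
13^5 mod 16 = 13
13^6 mod 16 = 9
13^7 mod 16 = 5
13^8 mod 16 = 1
13^9 mod 16 = 13
13^10 mod 16 = 9
13^11 mod 16 = 5
13^12 mod 16 = 1
13^13 mod 16 = 13
13^14 mod 16 = 9
13^15 mod 16 = 5
13^16 mod 16 = 1
13^17 mod 16 = 13
13^18 mod 16 = 9
13^19 mod 16 = 5


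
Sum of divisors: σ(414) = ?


Divisors of 414: 1, 2, 3, 6, 9, 18, 23, 46, 69, 138, 207, 414
Sum = 1 + 2 + 3 + 6 + 9 + 18 + 23 + 46 + 69 + 138 + 207 + 414 = 936

σ(414) = 936


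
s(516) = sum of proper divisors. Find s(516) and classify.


Proper divisors: 1, 2, 3, 4, 6, 12, 43, 86, 129, 172, 258
Sum = 1 + 2 + 3 + 4 + 6 + 12 + 43 + 86 + 129 + 172 + 258 = 716
716 > 516 → abundant

s(516) = 716 (abundant)


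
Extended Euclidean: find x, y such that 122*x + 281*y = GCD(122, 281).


Tabular extended Euclidean (each row: r = 122*s + 281*t):
r=122, s=1, t=0
r=281, s=0, t=1
q=0: r=122, s=1, t=0   [122*(1) + 281*(0) = 122]
q=2: r=37, s=-2, t=1   [122*(-2) + 281*(1) = 37]
q=3: r=11, s=7, t=-3   [122*(7) + 281*(-3) = 11]
q=3: r=4, s=-23, t=10   [122*(-23) + 281*(10) = 4]
q=2: r=3, s=53, t=-23   [122*(53) + 281*(-23) = 3]
q=1: r=1, s=-76, t=33   [122*(-76) + 281*(33) = 1]
q=3: r=0, s=281, t=-122   [122*(281) + 281*(-122) = 0]
GCD = 1; from the row with r=1: x=-76, y=33
Check: 122*(-76) + 281*(33) = -9272 + 9273 = 1

GCD = 1, x = -76, y = 33


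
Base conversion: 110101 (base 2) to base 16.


110101 (base 2) = 53 (decimal)
53 (decimal) = 35 (base 16)


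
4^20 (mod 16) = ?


4^1 mod 16 = 4
4^2 mod 16 = 0
4^3 mod 16 = 0
4^4 mod 16 = 0
4^5 mod 16 = 0
4^6 mod 16 = 0
4^7 mod 16 = 0
4^8 mod 16 = 0
4^9 mod 16 = 0
4^10 mod 16 = 0
4^11 mod 16 = 0
4^12 mod 16 = 0
4^13 mod 16 = 0
4^14 mod 16 = 0
4^15 mod 16 = 0
4^16 mod 16 = 0
4^17 mod 16 = 0
4^18 mod 16 = 0
4^19 mod 16 = 0
4^20 mod 16 = 0


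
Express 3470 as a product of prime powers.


3470 / 2 = 1735
1735 / 5 = 347
347 / 347 = 1
3470 = 2 × 5 × 347


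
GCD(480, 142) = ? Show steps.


480 = 3 * 142 + 54
142 = 2 * 54 + 34
54 = 1 * 34 + 20
34 = 1 * 20 + 14
20 = 1 * 14 + 6
14 = 2 * 6 + 2
6 = 3 * 2 + 0
GCD = 2


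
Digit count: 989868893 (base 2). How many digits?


989868893 in base 2 = 111011000000000011001101011101
Number of digits = 30

30 digits (base 2)


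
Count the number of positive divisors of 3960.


3960 = 2^3 × 3^2 × 5^1 × 11^1
d(3960) = (3+1) × (2+1) × (1+1) × (1+1) = 48

48 divisors


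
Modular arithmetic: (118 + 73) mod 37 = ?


118 + 73 = 191
191 mod 37 = 6


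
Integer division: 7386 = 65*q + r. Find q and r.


7386 = 65 * 113 + 41
Check: 7345 + 41 = 7386

q = 113, r = 41


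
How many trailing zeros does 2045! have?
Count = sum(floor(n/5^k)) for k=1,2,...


floor(2045/5) = 409
floor(2045/25) = 81
floor(2045/125) = 16
floor(2045/625) = 3
Total = 509

509 trailing zeros


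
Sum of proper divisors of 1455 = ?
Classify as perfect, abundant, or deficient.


Proper divisors: 1, 3, 5, 15, 97, 291, 485
Sum = 1 + 3 + 5 + 15 + 97 + 291 + 485 = 897
897 < 1455 → deficient

s(1455) = 897 (deficient)


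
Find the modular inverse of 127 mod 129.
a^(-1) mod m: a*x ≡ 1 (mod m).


Use the extended Euclidean algorithm on (129, 127); each row r = 129*s + 127*t:
r=129, s=1, t=0
r=127, s=0, t=1
q=1: r=2, s=1, t=-1   [129*(1) + 127*(-1) = 2]
q=63: r=1, s=-63, t=64   [129*(-63) + 127*(64) = 1]
q=2: r=0, s=127, t=-129   [129*(127) + 127*(-129) = 0]
GCD = 1 with t = 64, so 127*(64) ≡ 1 (mod 129)
Inverse = 64 mod 129 = 64
Check: 127 * 64 = 8128 ≡ 1 (mod 129)

127^(-1) ≡ 64 (mod 129)


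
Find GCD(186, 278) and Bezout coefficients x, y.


Tabular extended Euclidean (each row: r = 186*s + 278*t):
r=186, s=1, t=0
r=278, s=0, t=1
q=0: r=186, s=1, t=0   [186*(1) + 278*(0) = 186]
q=1: r=92, s=-1, t=1   [186*(-1) + 278*(1) = 92]
q=2: r=2, s=3, t=-2   [186*(3) + 278*(-2) = 2]
q=46: r=0, s=-139, t=93   [186*(-139) + 278*(93) = 0]
GCD = 2; from the row with r=2: x=3, y=-2
Check: 186*(3) + 278*(-2) = 558 - 556 = 2

GCD = 2, x = 3, y = -2


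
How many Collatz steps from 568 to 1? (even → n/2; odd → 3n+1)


568 → 284 → 142 → 71 → 214 → 107 → 322 → 161 → 484 → 242 → 121 → 364 → 182 → 91 → 274 → 137 → 412 → 206 → 103 → 310 → 155 → 466 → 233 → 700 → 350 → 175 → 526 → 263 → 790 → 395 → 1186 → 593 → 1780 → 890 → 445 → 1336 → 668 → 334 → 167 → 502 → 251 → 754 → 377 → 1132 → 566 → 283 → 850 → 425 → 1276 → 638 → 319 → 958 → 479 → 1438 → 719 → 2158 → 1079 → 3238 → 1619 → 4858 → 2429 → 7288 → 3644 → 1822 → 911 → 2734 → 1367 → 4102 → 2051 → 6154 → 3077 → 9232 → 4616 → 2308 → 1154 → 577 → 1732 → 866 → 433 → 1300 → 650 → 325 → 976 → 488 → 244 → 122 → 61 → 184 → 92 → 46 → 23 → 70 → 35 → 106 → 53 → 160 → 80 → 40 → 20 → 10 → 5 → 16 → 8 → 4 → 2 → 1
Total steps = 105

105 steps


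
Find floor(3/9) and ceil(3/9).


3/9 = 0.3333
floor = 0
ceil = 1

floor = 0, ceil = 1


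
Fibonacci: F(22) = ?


Sequence: 1, 1, 2, 3, 5, 8, 13, 21, 34, 55, 89, 144, 233, 377, 610, 987, 1597, 2584, 4181, 6765, 10946, 17711
F(22) = 17711


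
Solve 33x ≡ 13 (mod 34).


GCD(33, 34) = 1, unique solution
a^(-1) mod 34 = 33
x = 33 * 13 mod 34 = 21

x ≡ 21 (mod 34)


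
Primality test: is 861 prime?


861 / 3 = 287 (exact division)
861 is NOT prime.

No, 861 is not prime


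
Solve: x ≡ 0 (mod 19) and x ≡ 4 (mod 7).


M = 19*7 = 133
M1 = M/19 = 7, M2 = M/7 = 19
M1^(-1) mod 19 = 11, M2^(-1) mod 7 = 3
x = 0*7*11 + 4*19*3 = 228
228 mod 133 = 95
Check: 95 mod 19 = 0 ✓, 95 mod 7 = 4 ✓

x ≡ 95 (mod 133)


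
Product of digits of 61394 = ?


6 × 1 × 3 × 9 × 4 = 648


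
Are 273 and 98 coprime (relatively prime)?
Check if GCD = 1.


Euclidean algorithm:
273 = 2 * 98 + 77
98 = 1 * 77 + 21
77 = 3 * 21 + 14
21 = 1 * 14 + 7
14 = 2 * 7 + 0
GCD(273, 98) = 7

No, not coprime (GCD = 7)


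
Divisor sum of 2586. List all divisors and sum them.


Divisors of 2586: 1, 2, 3, 6, 431, 862, 1293, 2586
Sum = 1 + 2 + 3 + 6 + 431 + 862 + 1293 + 2586 = 5184

σ(2586) = 5184


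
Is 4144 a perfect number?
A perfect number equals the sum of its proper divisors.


Proper divisors of 4144: 1, 2, 4, 7, 8, 14, 16, 28, 37, 56, 74, 112, 148, 259, 296, 518, 592, 1036, 2072
Sum = 1 + 2 + 4 + 7 + 8 + 14 + 16 + 28 + 37 + 56 + 74 + 112 + 148 + 259 + 296 + 518 + 592 + 1036 + 2072 = 5280

No, 4144 is not perfect (5280 ≠ 4144)


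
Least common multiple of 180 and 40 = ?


GCD(180, 40) = 20
LCM = 180*40/20 = 7200/20 = 360

LCM = 360


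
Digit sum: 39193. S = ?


3 + 9 + 1 + 9 + 3 = 25


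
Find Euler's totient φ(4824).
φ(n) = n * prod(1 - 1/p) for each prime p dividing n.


4824 = 2^3 × 3^2 × 67
Prime factors: 2, 3, 67
φ(4824) = 4824 × (1-1/2) × (1-1/3) × (1-1/67)
= 4824 × 1/2 × 2/3 × 66/67 = 1584

φ(4824) = 1584


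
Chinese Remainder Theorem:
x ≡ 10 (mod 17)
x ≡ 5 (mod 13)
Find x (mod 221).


M = 17*13 = 221
M1 = M/17 = 13, M2 = M/13 = 17
M1^(-1) mod 17 = 4, M2^(-1) mod 13 = 10
x = 10*13*4 + 5*17*10 = 1370
1370 mod 221 = 44
Check: 44 mod 17 = 10 ✓, 44 mod 13 = 5 ✓

x ≡ 44 (mod 221)


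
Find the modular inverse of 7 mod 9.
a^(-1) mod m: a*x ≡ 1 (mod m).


Use the extended Euclidean algorithm on (9, 7); each row r = 9*s + 7*t:
r=9, s=1, t=0
r=7, s=0, t=1
q=1: r=2, s=1, t=-1   [9*(1) + 7*(-1) = 2]
q=3: r=1, s=-3, t=4   [9*(-3) + 7*(4) = 1]
q=2: r=0, s=7, t=-9   [9*(7) + 7*(-9) = 0]
GCD = 1 with t = 4, so 7*(4) ≡ 1 (mod 9)
Inverse = 4 mod 9 = 4
Check: 7 * 4 = 28 ≡ 1 (mod 9)

7^(-1) ≡ 4 (mod 9)


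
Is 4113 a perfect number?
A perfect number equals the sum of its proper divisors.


Proper divisors of 4113: 1, 3, 9, 457, 1371
Sum = 1 + 3 + 9 + 457 + 1371 = 1841

No, 4113 is not perfect (1841 ≠ 4113)


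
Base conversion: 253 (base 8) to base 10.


253 (base 8) = 171 (decimal)
171 (decimal) = 171 (base 10)


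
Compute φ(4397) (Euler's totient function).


4397 = 4397
Prime factors: 4397
φ(4397) = 4397 × (1-1/4397)
= 4397 × 4396/4397 = 4396

φ(4397) = 4396


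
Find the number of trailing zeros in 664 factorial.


floor(664/5) = 132
floor(664/25) = 26
floor(664/125) = 5
floor(664/625) = 1
Total = 164

164 trailing zeros


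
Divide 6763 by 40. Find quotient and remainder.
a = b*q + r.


6763 = 40 * 169 + 3
Check: 6760 + 3 = 6763

q = 169, r = 3


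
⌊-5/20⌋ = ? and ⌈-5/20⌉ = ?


-5/20 = -0.2500
floor = -1
ceil = 0

floor = -1, ceil = 0


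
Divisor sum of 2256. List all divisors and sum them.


Divisors of 2256: 1, 2, 3, 4, 6, 8, 12, 16, 24, 47, 48, 94, 141, 188, 282, 376, 564, 752, 1128, 2256
Sum = 1 + 2 + 3 + 4 + 6 + 8 + 12 + 16 + 24 + 47 + 48 + 94 + 141 + 188 + 282 + 376 + 564 + 752 + 1128 + 2256 = 5952

σ(2256) = 5952


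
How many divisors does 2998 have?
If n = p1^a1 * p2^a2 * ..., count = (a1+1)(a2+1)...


2998 = 2^1 × 1499^1
d(2998) = (1+1) × (1+1) = 4

4 divisors


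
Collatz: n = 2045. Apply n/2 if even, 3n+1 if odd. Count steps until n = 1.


2045 → 6136 → 3068 → 1534 → 767 → 2302 → 1151 → 3454 → 1727 → 5182 → 2591 → 7774 → 3887 → 11662 → 5831 → 17494 → 8747 → 26242 → 13121 → 39364 → 19682 → 9841 → 29524 → 14762 → 7381 → 22144 → 11072 → 5536 → 2768 → 1384 → 692 → 346 → 173 → 520 → 260 → 130 → 65 → 196 → 98 → 49 → 148 → 74 → 37 → 112 → 56 → 28 → 14 → 7 → 22 → 11 → 34 → 17 → 52 → 26 → 13 → 40 → 20 → 10 → 5 → 16 → 8 → 4 → 2 → 1
Total steps = 63

63 steps


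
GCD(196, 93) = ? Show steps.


196 = 2 * 93 + 10
93 = 9 * 10 + 3
10 = 3 * 3 + 1
3 = 3 * 1 + 0
GCD = 1


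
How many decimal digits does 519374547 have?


519374547 has 9 digits in base 10
floor(log10(519374547)) + 1 = floor(8.7155) + 1 = 9

9 digits (base 10)


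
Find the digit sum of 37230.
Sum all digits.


3 + 7 + 2 + 3 + 0 = 15


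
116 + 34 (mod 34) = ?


116 + 34 = 150
150 mod 34 = 14


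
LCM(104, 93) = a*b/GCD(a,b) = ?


GCD(104, 93) = 1
LCM = 104*93/1 = 9672/1 = 9672

LCM = 9672


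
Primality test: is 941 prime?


Check divisors up to sqrt(941) = 30.6757
No divisors found.
941 is prime.

Yes, 941 is prime


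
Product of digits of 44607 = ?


4 × 4 × 6 × 0 × 7 = 0


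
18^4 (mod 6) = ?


18^1 mod 6 = 0
18^2 mod 6 = 0
18^3 mod 6 = 0
18^4 mod 6 = 0


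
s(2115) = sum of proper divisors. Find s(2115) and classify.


Proper divisors: 1, 3, 5, 9, 15, 45, 47, 141, 235, 423, 705
Sum = 1 + 3 + 5 + 9 + 15 + 45 + 47 + 141 + 235 + 423 + 705 = 1629
1629 < 2115 → deficient

s(2115) = 1629 (deficient)


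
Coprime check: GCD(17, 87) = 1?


Euclidean algorithm:
87 = 5 * 17 + 2
17 = 8 * 2 + 1
2 = 2 * 1 + 0
GCD(17, 87) = 1

Yes, coprime (GCD = 1)


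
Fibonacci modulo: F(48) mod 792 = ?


F(k) mod 792 for k=1..48:
1, 1, 2, 3, 5, 8, 13, 21, 34, 55, 89, 144, 233, 377, 610, 195, 13, 208, 221, 429, 650, 287, 145, 432, 577, 217, 2, 219, 221, 440, 661, 309, 178, 487, 665, 360, 233, 593, 34, 627, 661, 496, 365, 69, 434, 503, 145, 648
F(48) mod 792 = 648


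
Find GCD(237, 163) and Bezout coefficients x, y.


Tabular extended Euclidean (each row: r = 237*s + 163*t):
r=237, s=1, t=0
r=163, s=0, t=1
q=1: r=74, s=1, t=-1   [237*(1) + 163*(-1) = 74]
q=2: r=15, s=-2, t=3   [237*(-2) + 163*(3) = 15]
q=4: r=14, s=9, t=-13   [237*(9) + 163*(-13) = 14]
q=1: r=1, s=-11, t=16   [237*(-11) + 163*(16) = 1]
q=14: r=0, s=163, t=-237   [237*(163) + 163*(-237) = 0]
GCD = 1; from the row with r=1: x=-11, y=16
Check: 237*(-11) + 163*(16) = -2607 + 2608 = 1

GCD = 1, x = -11, y = 16


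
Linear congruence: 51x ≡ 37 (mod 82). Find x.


GCD(51, 82) = 1, unique solution
a^(-1) mod 82 = 37
x = 37 * 37 mod 82 = 57

x ≡ 57 (mod 82)


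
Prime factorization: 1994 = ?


1994 / 2 = 997
997 / 997 = 1
1994 = 2 × 997


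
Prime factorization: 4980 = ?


4980 / 2 = 2490
2490 / 2 = 1245
1245 / 3 = 415
415 / 5 = 83
83 / 83 = 1
4980 = 2^2 × 3 × 5 × 83


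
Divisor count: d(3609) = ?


3609 = 3^2 × 401^1
d(3609) = (2+1) × (1+1) = 6

6 divisors


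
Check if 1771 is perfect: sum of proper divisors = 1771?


Proper divisors of 1771: 1, 7, 11, 23, 77, 161, 253
Sum = 1 + 7 + 11 + 23 + 77 + 161 + 253 = 533

No, 1771 is not perfect (533 ≠ 1771)


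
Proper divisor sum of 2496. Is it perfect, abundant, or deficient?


Proper divisors: 1, 2, 3, 4, 6, 8, 12, 13, 16, 24, 26, 32, 39, 48, 52, 64, 78, 96, 104, 156, 192, 208, 312, 416, 624, 832, 1248
Sum = 1 + 2 + 3 + 4 + 6 + 8 + 12 + 13 + 16 + 24 + 26 + 32 + 39 + 48 + 52 + 64 + 78 + 96 + 104 + 156 + 192 + 208 + 312 + 416 + 624 + 832 + 1248 = 4616
4616 > 2496 → abundant

s(2496) = 4616 (abundant)


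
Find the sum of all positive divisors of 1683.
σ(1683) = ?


Divisors of 1683: 1, 3, 9, 11, 17, 33, 51, 99, 153, 187, 561, 1683
Sum = 1 + 3 + 9 + 11 + 17 + 33 + 51 + 99 + 153 + 187 + 561 + 1683 = 2808

σ(1683) = 2808


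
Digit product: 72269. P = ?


7 × 2 × 2 × 6 × 9 = 1512


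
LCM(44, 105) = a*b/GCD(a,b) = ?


GCD(44, 105) = 1
LCM = 44*105/1 = 4620/1 = 4620

LCM = 4620


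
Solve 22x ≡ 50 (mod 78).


GCD(22, 78) = 2 divides 50
Divide: 11x ≡ 25 (mod 39)
x ≡ 20 (mod 39)


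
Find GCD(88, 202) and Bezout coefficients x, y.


Tabular extended Euclidean (each row: r = 88*s + 202*t):
r=88, s=1, t=0
r=202, s=0, t=1
q=0: r=88, s=1, t=0   [88*(1) + 202*(0) = 88]
q=2: r=26, s=-2, t=1   [88*(-2) + 202*(1) = 26]
q=3: r=10, s=7, t=-3   [88*(7) + 202*(-3) = 10]
q=2: r=6, s=-16, t=7   [88*(-16) + 202*(7) = 6]
q=1: r=4, s=23, t=-10   [88*(23) + 202*(-10) = 4]
q=1: r=2, s=-39, t=17   [88*(-39) + 202*(17) = 2]
q=2: r=0, s=101, t=-44   [88*(101) + 202*(-44) = 0]
GCD = 2; from the row with r=2: x=-39, y=17
Check: 88*(-39) + 202*(17) = -3432 + 3434 = 2

GCD = 2, x = -39, y = 17


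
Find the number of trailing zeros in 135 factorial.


floor(135/5) = 27
floor(135/25) = 5
floor(135/125) = 1
Total = 33

33 trailing zeros


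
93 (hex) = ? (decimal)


93 (base 16) = 147 (decimal)
147 (decimal) = 147 (base 10)


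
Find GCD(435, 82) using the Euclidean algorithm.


435 = 5 * 82 + 25
82 = 3 * 25 + 7
25 = 3 * 7 + 4
7 = 1 * 4 + 3
4 = 1 * 3 + 1
3 = 3 * 1 + 0
GCD = 1


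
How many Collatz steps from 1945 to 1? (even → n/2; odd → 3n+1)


1945 → 5836 → 2918 → 1459 → 4378 → 2189 → 6568 → 3284 → 1642 → 821 → 2464 → 1232 → 616 → 308 → 154 → 77 → 232 → 116 → 58 → 29 → 88 → 44 → 22 → 11 → 34 → 17 → 52 → 26 → 13 → 40 → 20 → 10 → 5 → 16 → 8 → 4 → 2 → 1
Total steps = 37

37 steps


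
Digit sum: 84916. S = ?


8 + 4 + 9 + 1 + 6 = 28


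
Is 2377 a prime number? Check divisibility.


Check divisors up to sqrt(2377) = 48.7545
No divisors found.
2377 is prime.

Yes, 2377 is prime


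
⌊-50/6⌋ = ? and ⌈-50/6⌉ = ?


-50/6 = -8.3333
floor = -9
ceil = -8

floor = -9, ceil = -8


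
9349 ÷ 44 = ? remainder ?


9349 = 44 * 212 + 21
Check: 9328 + 21 = 9349

q = 212, r = 21


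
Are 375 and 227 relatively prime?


Euclidean algorithm:
375 = 1 * 227 + 148
227 = 1 * 148 + 79
148 = 1 * 79 + 69
79 = 1 * 69 + 10
69 = 6 * 10 + 9
10 = 1 * 9 + 1
9 = 9 * 1 + 0
GCD(375, 227) = 1

Yes, coprime (GCD = 1)


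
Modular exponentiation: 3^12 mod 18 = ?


3^1 mod 18 = 3
3^2 mod 18 = 9
3^3 mod 18 = 9
3^4 mod 18 = 9
3^5 mod 18 = 9
3^6 mod 18 = 9
3^7 mod 18 = 9
3^8 mod 18 = 9
3^9 mod 18 = 9
3^10 mod 18 = 9
3^11 mod 18 = 9
3^12 mod 18 = 9


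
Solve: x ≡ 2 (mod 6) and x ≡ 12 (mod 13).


M = 6*13 = 78
M1 = M/6 = 13, M2 = M/13 = 6
M1^(-1) mod 6 = 1, M2^(-1) mod 13 = 11
x = 2*13*1 + 12*6*11 = 818
818 mod 78 = 38
Check: 38 mod 6 = 2 ✓, 38 mod 13 = 12 ✓

x ≡ 38 (mod 78)


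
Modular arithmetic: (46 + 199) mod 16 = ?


46 + 199 = 245
245 mod 16 = 5


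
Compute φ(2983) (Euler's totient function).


2983 = 19 × 157
Prime factors: 19, 157
φ(2983) = 2983 × (1-1/19) × (1-1/157)
= 2983 × 18/19 × 156/157 = 2808

φ(2983) = 2808


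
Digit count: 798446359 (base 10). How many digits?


798446359 has 9 digits in base 10
floor(log10(798446359)) + 1 = floor(8.9022) + 1 = 9

9 digits (base 10)


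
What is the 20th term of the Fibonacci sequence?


Sequence: 1, 1, 2, 3, 5, 8, 13, 21, 34, 55, 89, 144, 233, 377, 610, 987, 1597, 2584, 4181, 6765
F(20) = 6765


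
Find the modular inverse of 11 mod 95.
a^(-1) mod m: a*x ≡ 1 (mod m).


Use the extended Euclidean algorithm on (95, 11); each row r = 95*s + 11*t:
r=95, s=1, t=0
r=11, s=0, t=1
q=8: r=7, s=1, t=-8   [95*(1) + 11*(-8) = 7]
q=1: r=4, s=-1, t=9   [95*(-1) + 11*(9) = 4]
q=1: r=3, s=2, t=-17   [95*(2) + 11*(-17) = 3]
q=1: r=1, s=-3, t=26   [95*(-3) + 11*(26) = 1]
q=3: r=0, s=11, t=-95   [95*(11) + 11*(-95) = 0]
GCD = 1 with t = 26, so 11*(26) ≡ 1 (mod 95)
Inverse = 26 mod 95 = 26
Check: 11 * 26 = 286 ≡ 1 (mod 95)

11^(-1) ≡ 26 (mod 95)


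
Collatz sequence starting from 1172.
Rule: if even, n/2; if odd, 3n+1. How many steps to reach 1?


1172 → 586 → 293 → 880 → 440 → 220 → 110 → 55 → 166 → 83 → 250 → 125 → 376 → 188 → 94 → 47 → 142 → 71 → 214 → 107 → 322 → 161 → 484 → 242 → 121 → 364 → 182 → 91 → 274 → 137 → 412 → 206 → 103 → 310 → 155 → 466 → 233 → 700 → 350 → 175 → 526 → 263 → 790 → 395 → 1186 → 593 → 1780 → 890 → 445 → 1336 → 668 → 334 → 167 → 502 → 251 → 754 → 377 → 1132 → 566 → 283 → 850 → 425 → 1276 → 638 → 319 → 958 → 479 → 1438 → 719 → 2158 → 1079 → 3238 → 1619 → 4858 → 2429 → 7288 → 3644 → 1822 → 911 → 2734 → 1367 → 4102 → 2051 → 6154 → 3077 → 9232 → 4616 → 2308 → 1154 → 577 → 1732 → 866 → 433 → 1300 → 650 → 325 → 976 → 488 → 244 → 122 → 61 → 184 → 92 → 46 → 23 → 70 → 35 → 106 → 53 → 160 → 80 → 40 → 20 → 10 → 5 → 16 → 8 → 4 → 2 → 1
Total steps = 119

119 steps


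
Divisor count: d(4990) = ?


4990 = 2^1 × 5^1 × 499^1
d(4990) = (1+1) × (1+1) × (1+1) = 8

8 divisors


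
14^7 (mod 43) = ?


14^1 mod 43 = 14
14^2 mod 43 = 24
14^3 mod 43 = 35
14^4 mod 43 = 17
14^5 mod 43 = 23
14^6 mod 43 = 21
14^7 mod 43 = 36


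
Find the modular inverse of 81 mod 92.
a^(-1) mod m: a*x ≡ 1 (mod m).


Use the extended Euclidean algorithm on (92, 81); each row r = 92*s + 81*t:
r=92, s=1, t=0
r=81, s=0, t=1
q=1: r=11, s=1, t=-1   [92*(1) + 81*(-1) = 11]
q=7: r=4, s=-7, t=8   [92*(-7) + 81*(8) = 4]
q=2: r=3, s=15, t=-17   [92*(15) + 81*(-17) = 3]
q=1: r=1, s=-22, t=25   [92*(-22) + 81*(25) = 1]
q=3: r=0, s=81, t=-92   [92*(81) + 81*(-92) = 0]
GCD = 1 with t = 25, so 81*(25) ≡ 1 (mod 92)
Inverse = 25 mod 92 = 25
Check: 81 * 25 = 2025 ≡ 1 (mod 92)

81^(-1) ≡ 25 (mod 92)


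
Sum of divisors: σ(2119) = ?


Divisors of 2119: 1, 13, 163, 2119
Sum = 1 + 13 + 163 + 2119 = 2296

σ(2119) = 2296


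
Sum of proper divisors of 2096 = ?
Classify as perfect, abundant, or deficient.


Proper divisors: 1, 2, 4, 8, 16, 131, 262, 524, 1048
Sum = 1 + 2 + 4 + 8 + 16 + 131 + 262 + 524 + 1048 = 1996
1996 < 2096 → deficient

s(2096) = 1996 (deficient)


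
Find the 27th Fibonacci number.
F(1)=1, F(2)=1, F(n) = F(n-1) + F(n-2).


Sequence: 1, 1, 2, 3, 5, 8, 13, 21, 34, 55, 89, 144, 233, 377, 610, 987, 1597, 2584, 4181, 6765, 10946, 17711, 28657, 46368, 75025, 121393, 196418
F(27) = 196418


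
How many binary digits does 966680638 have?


966680638 in base 2 = 111001100111100110000000111110
Number of digits = 30

30 digits (base 2)


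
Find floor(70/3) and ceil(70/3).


70/3 = 23.3333
floor = 23
ceil = 24

floor = 23, ceil = 24


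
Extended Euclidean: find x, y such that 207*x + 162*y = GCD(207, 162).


Tabular extended Euclidean (each row: r = 207*s + 162*t):
r=207, s=1, t=0
r=162, s=0, t=1
q=1: r=45, s=1, t=-1   [207*(1) + 162*(-1) = 45]
q=3: r=27, s=-3, t=4   [207*(-3) + 162*(4) = 27]
q=1: r=18, s=4, t=-5   [207*(4) + 162*(-5) = 18]
q=1: r=9, s=-7, t=9   [207*(-7) + 162*(9) = 9]
q=2: r=0, s=18, t=-23   [207*(18) + 162*(-23) = 0]
GCD = 9; from the row with r=9: x=-7, y=9
Check: 207*(-7) + 162*(9) = -1449 + 1458 = 9

GCD = 9, x = -7, y = 9


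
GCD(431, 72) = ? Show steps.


431 = 5 * 72 + 71
72 = 1 * 71 + 1
71 = 71 * 1 + 0
GCD = 1


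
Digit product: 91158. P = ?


9 × 1 × 1 × 5 × 8 = 360


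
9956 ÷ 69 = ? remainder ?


9956 = 69 * 144 + 20
Check: 9936 + 20 = 9956

q = 144, r = 20


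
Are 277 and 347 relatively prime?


Euclidean algorithm:
347 = 1 * 277 + 70
277 = 3 * 70 + 67
70 = 1 * 67 + 3
67 = 22 * 3 + 1
3 = 3 * 1 + 0
GCD(277, 347) = 1

Yes, coprime (GCD = 1)


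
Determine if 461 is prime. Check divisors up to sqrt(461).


Check divisors up to sqrt(461) = 21.4709
No divisors found.
461 is prime.

Yes, 461 is prime


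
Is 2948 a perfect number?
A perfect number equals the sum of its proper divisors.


Proper divisors of 2948: 1, 2, 4, 11, 22, 44, 67, 134, 268, 737, 1474
Sum = 1 + 2 + 4 + 11 + 22 + 44 + 67 + 134 + 268 + 737 + 1474 = 2764

No, 2948 is not perfect (2764 ≠ 2948)


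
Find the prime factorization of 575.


575 / 5 = 115
115 / 5 = 23
23 / 23 = 1
575 = 5^2 × 23


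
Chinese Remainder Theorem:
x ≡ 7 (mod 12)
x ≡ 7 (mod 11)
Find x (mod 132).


M = 12*11 = 132
M1 = M/12 = 11, M2 = M/11 = 12
M1^(-1) mod 12 = 11, M2^(-1) mod 11 = 1
x = 7*11*11 + 7*12*1 = 931
931 mod 132 = 7
Check: 7 mod 12 = 7 ✓, 7 mod 11 = 7 ✓

x ≡ 7 (mod 132)


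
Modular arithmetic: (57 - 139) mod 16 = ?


57 - 139 = -82
-82 mod 16 = 14


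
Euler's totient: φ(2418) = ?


2418 = 2 × 3 × 13 × 31
Prime factors: 2, 3, 13, 31
φ(2418) = 2418 × (1-1/2) × (1-1/3) × (1-1/13) × (1-1/31)
= 2418 × 1/2 × 2/3 × 12/13 × 30/31 = 720

φ(2418) = 720


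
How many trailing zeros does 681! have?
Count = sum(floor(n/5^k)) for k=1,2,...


floor(681/5) = 136
floor(681/25) = 27
floor(681/125) = 5
floor(681/625) = 1
Total = 169

169 trailing zeros


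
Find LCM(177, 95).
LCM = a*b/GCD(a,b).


GCD(177, 95) = 1
LCM = 177*95/1 = 16815/1 = 16815

LCM = 16815


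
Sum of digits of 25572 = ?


2 + 5 + 5 + 7 + 2 = 21


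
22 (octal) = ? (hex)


22 (base 8) = 18 (decimal)
18 (decimal) = 12 (base 16)


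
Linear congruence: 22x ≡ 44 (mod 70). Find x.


GCD(22, 70) = 2 divides 44
Divide: 11x ≡ 22 (mod 35)
x ≡ 2 (mod 35)


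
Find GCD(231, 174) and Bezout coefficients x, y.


Tabular extended Euclidean (each row: r = 231*s + 174*t):
r=231, s=1, t=0
r=174, s=0, t=1
q=1: r=57, s=1, t=-1   [231*(1) + 174*(-1) = 57]
q=3: r=3, s=-3, t=4   [231*(-3) + 174*(4) = 3]
q=19: r=0, s=58, t=-77   [231*(58) + 174*(-77) = 0]
GCD = 3; from the row with r=3: x=-3, y=4
Check: 231*(-3) + 174*(4) = -693 + 696 = 3

GCD = 3, x = -3, y = 4


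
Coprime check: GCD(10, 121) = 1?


Euclidean algorithm:
121 = 12 * 10 + 1
10 = 10 * 1 + 0
GCD(10, 121) = 1

Yes, coprime (GCD = 1)


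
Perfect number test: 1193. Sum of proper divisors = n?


Proper divisors of 1193: 1
Sum = 1 = 1

No, 1193 is not perfect (1 ≠ 1193)


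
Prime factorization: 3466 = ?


3466 / 2 = 1733
1733 / 1733 = 1
3466 = 2 × 1733


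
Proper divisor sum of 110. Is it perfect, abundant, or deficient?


Proper divisors: 1, 2, 5, 10, 11, 22, 55
Sum = 1 + 2 + 5 + 10 + 11 + 22 + 55 = 106
106 < 110 → deficient

s(110) = 106 (deficient)


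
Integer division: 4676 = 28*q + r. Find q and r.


4676 = 28 * 167 + 0
Check: 4676 + 0 = 4676

q = 167, r = 0


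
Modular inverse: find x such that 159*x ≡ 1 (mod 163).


Use the extended Euclidean algorithm on (163, 159); each row r = 163*s + 159*t:
r=163, s=1, t=0
r=159, s=0, t=1
q=1: r=4, s=1, t=-1   [163*(1) + 159*(-1) = 4]
q=39: r=3, s=-39, t=40   [163*(-39) + 159*(40) = 3]
q=1: r=1, s=40, t=-41   [163*(40) + 159*(-41) = 1]
q=3: r=0, s=-159, t=163   [163*(-159) + 159*(163) = 0]
GCD = 1 with t = -41, so 159*(-41) ≡ 1 (mod 163)
Inverse = -41 mod 163 = 122
Check: 159 * 122 = 19398 ≡ 1 (mod 163)

159^(-1) ≡ 122 (mod 163)


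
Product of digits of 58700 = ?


5 × 8 × 7 × 0 × 0 = 0


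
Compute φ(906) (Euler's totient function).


906 = 2 × 3 × 151
Prime factors: 2, 3, 151
φ(906) = 906 × (1-1/2) × (1-1/3) × (1-1/151)
= 906 × 1/2 × 2/3 × 150/151 = 300

φ(906) = 300


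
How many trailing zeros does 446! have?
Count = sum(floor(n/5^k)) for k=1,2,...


floor(446/5) = 89
floor(446/25) = 17
floor(446/125) = 3
Total = 109

109 trailing zeros


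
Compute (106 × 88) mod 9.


106 × 88 = 9328
9328 mod 9 = 4


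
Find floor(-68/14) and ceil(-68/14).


-68/14 = -4.8571
floor = -5
ceil = -4

floor = -5, ceil = -4


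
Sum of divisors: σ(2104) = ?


Divisors of 2104: 1, 2, 4, 8, 263, 526, 1052, 2104
Sum = 1 + 2 + 4 + 8 + 263 + 526 + 1052 + 2104 = 3960

σ(2104) = 3960


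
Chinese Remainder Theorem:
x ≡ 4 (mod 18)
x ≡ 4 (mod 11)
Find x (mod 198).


M = 18*11 = 198
M1 = M/18 = 11, M2 = M/11 = 18
M1^(-1) mod 18 = 5, M2^(-1) mod 11 = 8
x = 4*11*5 + 4*18*8 = 796
796 mod 198 = 4
Check: 4 mod 18 = 4 ✓, 4 mod 11 = 4 ✓

x ≡ 4 (mod 198)


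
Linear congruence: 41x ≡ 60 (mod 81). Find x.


GCD(41, 81) = 1, unique solution
a^(-1) mod 81 = 2
x = 2 * 60 mod 81 = 39

x ≡ 39 (mod 81)


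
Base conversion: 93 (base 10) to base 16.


93 (base 10) = 93 (decimal)
93 (decimal) = 5D (base 16)


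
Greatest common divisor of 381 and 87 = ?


381 = 4 * 87 + 33
87 = 2 * 33 + 21
33 = 1 * 21 + 12
21 = 1 * 12 + 9
12 = 1 * 9 + 3
9 = 3 * 3 + 0
GCD = 3


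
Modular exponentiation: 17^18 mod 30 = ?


17^1 mod 30 = 17
17^2 mod 30 = 19
17^3 mod 30 = 23
17^4 mod 30 = 1
17^5 mod 30 = 17
17^6 mod 30 = 19
17^7 mod 30 = 23
17^8 mod 30 = 1
17^9 mod 30 = 17
17^10 mod 30 = 19
17^11 mod 30 = 23
17^12 mod 30 = 1
17^13 mod 30 = 17
17^14 mod 30 = 19
17^15 mod 30 = 23
17^16 mod 30 = 1
17^17 mod 30 = 17
17^18 mod 30 = 19


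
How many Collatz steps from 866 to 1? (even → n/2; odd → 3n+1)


866 → 433 → 1300 → 650 → 325 → 976 → 488 → 244 → 122 → 61 → 184 → 92 → 46 → 23 → 70 → 35 → 106 → 53 → 160 → 80 → 40 → 20 → 10 → 5 → 16 → 8 → 4 → 2 → 1
Total steps = 28

28 steps


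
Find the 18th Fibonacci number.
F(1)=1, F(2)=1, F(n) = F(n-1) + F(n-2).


Sequence: 1, 1, 2, 3, 5, 8, 13, 21, 34, 55, 89, 144, 233, 377, 610, 987, 1597, 2584
F(18) = 2584


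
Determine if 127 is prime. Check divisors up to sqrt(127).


Check divisors up to sqrt(127) = 11.2694
No divisors found.
127 is prime.

Yes, 127 is prime


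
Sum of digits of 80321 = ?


8 + 0 + 3 + 2 + 1 = 14


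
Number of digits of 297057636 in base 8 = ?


297057636 in base 8 = 2155136544
Number of digits = 10

10 digits (base 8)


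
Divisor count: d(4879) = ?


4879 = 7^1 × 17^1 × 41^1
d(4879) = (1+1) × (1+1) × (1+1) = 8

8 divisors


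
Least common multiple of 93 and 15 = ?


GCD(93, 15) = 3
LCM = 93*15/3 = 1395/3 = 465

LCM = 465


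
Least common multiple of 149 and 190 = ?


GCD(149, 190) = 1
LCM = 149*190/1 = 28310/1 = 28310

LCM = 28310


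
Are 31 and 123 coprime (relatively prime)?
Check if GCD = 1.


Euclidean algorithm:
123 = 3 * 31 + 30
31 = 1 * 30 + 1
30 = 30 * 1 + 0
GCD(31, 123) = 1

Yes, coprime (GCD = 1)


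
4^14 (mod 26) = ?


4^1 mod 26 = 4
4^2 mod 26 = 16
4^3 mod 26 = 12
4^4 mod 26 = 22
4^5 mod 26 = 10
4^6 mod 26 = 14
4^7 mod 26 = 4
4^8 mod 26 = 16
4^9 mod 26 = 12
4^10 mod 26 = 22
4^11 mod 26 = 10
4^12 mod 26 = 14
4^13 mod 26 = 4
4^14 mod 26 = 16


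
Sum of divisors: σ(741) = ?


Divisors of 741: 1, 3, 13, 19, 39, 57, 247, 741
Sum = 1 + 3 + 13 + 19 + 39 + 57 + 247 + 741 = 1120

σ(741) = 1120


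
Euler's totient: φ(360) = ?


360 = 2^3 × 3^2 × 5
Prime factors: 2, 3, 5
φ(360) = 360 × (1-1/2) × (1-1/3) × (1-1/5)
= 360 × 1/2 × 2/3 × 4/5 = 96

φ(360) = 96


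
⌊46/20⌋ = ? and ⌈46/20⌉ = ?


46/20 = 2.3000
floor = 2
ceil = 3

floor = 2, ceil = 3


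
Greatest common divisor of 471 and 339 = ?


471 = 1 * 339 + 132
339 = 2 * 132 + 75
132 = 1 * 75 + 57
75 = 1 * 57 + 18
57 = 3 * 18 + 3
18 = 6 * 3 + 0
GCD = 3


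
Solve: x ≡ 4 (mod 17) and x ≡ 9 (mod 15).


M = 17*15 = 255
M1 = M/17 = 15, M2 = M/15 = 17
M1^(-1) mod 17 = 8, M2^(-1) mod 15 = 8
x = 4*15*8 + 9*17*8 = 1704
1704 mod 255 = 174
Check: 174 mod 17 = 4 ✓, 174 mod 15 = 9 ✓

x ≡ 174 (mod 255)


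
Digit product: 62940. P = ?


6 × 2 × 9 × 4 × 0 = 0


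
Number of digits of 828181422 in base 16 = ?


828181422 in base 16 = 315D0BAE
Number of digits = 8

8 digits (base 16)


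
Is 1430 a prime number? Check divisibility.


1430 / 2 = 715 (exact division)
1430 is NOT prime.

No, 1430 is not prime


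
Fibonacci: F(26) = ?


Sequence: 1, 1, 2, 3, 5, 8, 13, 21, 34, 55, 89, 144, 233, 377, 610, 987, 1597, 2584, 4181, 6765, 10946, 17711, 28657, 46368, 75025, 121393
F(26) = 121393


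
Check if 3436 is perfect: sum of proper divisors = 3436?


Proper divisors of 3436: 1, 2, 4, 859, 1718
Sum = 1 + 2 + 4 + 859 + 1718 = 2584

No, 3436 is not perfect (2584 ≠ 3436)


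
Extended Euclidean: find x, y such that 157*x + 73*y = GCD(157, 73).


Tabular extended Euclidean (each row: r = 157*s + 73*t):
r=157, s=1, t=0
r=73, s=0, t=1
q=2: r=11, s=1, t=-2   [157*(1) + 73*(-2) = 11]
q=6: r=7, s=-6, t=13   [157*(-6) + 73*(13) = 7]
q=1: r=4, s=7, t=-15   [157*(7) + 73*(-15) = 4]
q=1: r=3, s=-13, t=28   [157*(-13) + 73*(28) = 3]
q=1: r=1, s=20, t=-43   [157*(20) + 73*(-43) = 1]
q=3: r=0, s=-73, t=157   [157*(-73) + 73*(157) = 0]
GCD = 1; from the row with r=1: x=20, y=-43
Check: 157*(20) + 73*(-43) = 3140 - 3139 = 1

GCD = 1, x = 20, y = -43


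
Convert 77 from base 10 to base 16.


77 (base 10) = 77 (decimal)
77 (decimal) = 4D (base 16)


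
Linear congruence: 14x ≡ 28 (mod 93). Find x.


GCD(14, 93) = 1, unique solution
a^(-1) mod 93 = 20
x = 20 * 28 mod 93 = 2

x ≡ 2 (mod 93)


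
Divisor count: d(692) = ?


692 = 2^2 × 173^1
d(692) = (2+1) × (1+1) = 6

6 divisors


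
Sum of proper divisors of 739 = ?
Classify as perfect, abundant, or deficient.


Proper divisors: 1
Sum = 1 = 1
1 < 739 → deficient

s(739) = 1 (deficient)


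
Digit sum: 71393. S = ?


7 + 1 + 3 + 9 + 3 = 23


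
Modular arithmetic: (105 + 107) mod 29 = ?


105 + 107 = 212
212 mod 29 = 9


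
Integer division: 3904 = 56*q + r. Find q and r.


3904 = 56 * 69 + 40
Check: 3864 + 40 = 3904

q = 69, r = 40


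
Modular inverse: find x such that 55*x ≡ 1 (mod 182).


Use the extended Euclidean algorithm on (182, 55); each row r = 182*s + 55*t:
r=182, s=1, t=0
r=55, s=0, t=1
q=3: r=17, s=1, t=-3   [182*(1) + 55*(-3) = 17]
q=3: r=4, s=-3, t=10   [182*(-3) + 55*(10) = 4]
q=4: r=1, s=13, t=-43   [182*(13) + 55*(-43) = 1]
q=4: r=0, s=-55, t=182   [182*(-55) + 55*(182) = 0]
GCD = 1 with t = -43, so 55*(-43) ≡ 1 (mod 182)
Inverse = -43 mod 182 = 139
Check: 55 * 139 = 7645 ≡ 1 (mod 182)

55^(-1) ≡ 139 (mod 182)


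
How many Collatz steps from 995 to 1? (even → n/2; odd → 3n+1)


995 → 2986 → 1493 → 4480 → 2240 → 1120 → 560 → 280 → 140 → 70 → 35 → 106 → 53 → 160 → 80 → 40 → 20 → 10 → 5 → 16 → 8 → 4 → 2 → 1
Total steps = 23

23 steps


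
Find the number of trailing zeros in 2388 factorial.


floor(2388/5) = 477
floor(2388/25) = 95
floor(2388/125) = 19
floor(2388/625) = 3
Total = 594

594 trailing zeros


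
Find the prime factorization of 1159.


1159 / 19 = 61
61 / 61 = 1
1159 = 19 × 61


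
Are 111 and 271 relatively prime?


Euclidean algorithm:
271 = 2 * 111 + 49
111 = 2 * 49 + 13
49 = 3 * 13 + 10
13 = 1 * 10 + 3
10 = 3 * 3 + 1
3 = 3 * 1 + 0
GCD(111, 271) = 1

Yes, coprime (GCD = 1)


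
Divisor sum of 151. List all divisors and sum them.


Divisors of 151: 1, 151
Sum = 1 + 151 = 152

σ(151) = 152


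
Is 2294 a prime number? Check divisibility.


2294 / 2 = 1147 (exact division)
2294 is NOT prime.

No, 2294 is not prime


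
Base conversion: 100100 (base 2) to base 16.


100100 (base 2) = 36 (decimal)
36 (decimal) = 24 (base 16)


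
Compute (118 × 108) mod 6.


118 × 108 = 12744
12744 mod 6 = 0


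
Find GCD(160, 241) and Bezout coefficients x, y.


Tabular extended Euclidean (each row: r = 160*s + 241*t):
r=160, s=1, t=0
r=241, s=0, t=1
q=0: r=160, s=1, t=0   [160*(1) + 241*(0) = 160]
q=1: r=81, s=-1, t=1   [160*(-1) + 241*(1) = 81]
q=1: r=79, s=2, t=-1   [160*(2) + 241*(-1) = 79]
q=1: r=2, s=-3, t=2   [160*(-3) + 241*(2) = 2]
q=39: r=1, s=119, t=-79   [160*(119) + 241*(-79) = 1]
q=2: r=0, s=-241, t=160   [160*(-241) + 241*(160) = 0]
GCD = 1; from the row with r=1: x=119, y=-79
Check: 160*(119) + 241*(-79) = 19040 - 19039 = 1

GCD = 1, x = 119, y = -79


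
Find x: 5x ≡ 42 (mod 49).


GCD(5, 49) = 1, unique solution
a^(-1) mod 49 = 10
x = 10 * 42 mod 49 = 28

x ≡ 28 (mod 49)


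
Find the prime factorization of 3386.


3386 / 2 = 1693
1693 / 1693 = 1
3386 = 2 × 1693


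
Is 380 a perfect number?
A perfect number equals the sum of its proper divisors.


Proper divisors of 380: 1, 2, 4, 5, 10, 19, 20, 38, 76, 95, 190
Sum = 1 + 2 + 4 + 5 + 10 + 19 + 20 + 38 + 76 + 95 + 190 = 460

No, 380 is not perfect (460 ≠ 380)


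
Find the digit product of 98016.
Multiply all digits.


9 × 8 × 0 × 1 × 6 = 0


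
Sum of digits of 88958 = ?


8 + 8 + 9 + 5 + 8 = 38


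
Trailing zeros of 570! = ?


floor(570/5) = 114
floor(570/25) = 22
floor(570/125) = 4
Total = 140

140 trailing zeros


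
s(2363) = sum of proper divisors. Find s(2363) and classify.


Proper divisors: 1, 17, 139
Sum = 1 + 17 + 139 = 157
157 < 2363 → deficient

s(2363) = 157 (deficient)


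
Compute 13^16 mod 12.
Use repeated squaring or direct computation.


13^1 mod 12 = 1
13^2 mod 12 = 1
13^3 mod 12 = 1
13^4 mod 12 = 1
13^5 mod 12 = 1
13^6 mod 12 = 1
13^7 mod 12 = 1
13^8 mod 12 = 1
13^9 mod 12 = 1
13^10 mod 12 = 1
13^11 mod 12 = 1
13^12 mod 12 = 1
13^13 mod 12 = 1
13^14 mod 12 = 1
13^15 mod 12 = 1
13^16 mod 12 = 1


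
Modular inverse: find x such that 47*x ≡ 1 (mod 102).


Use the extended Euclidean algorithm on (102, 47); each row r = 102*s + 47*t:
r=102, s=1, t=0
r=47, s=0, t=1
q=2: r=8, s=1, t=-2   [102*(1) + 47*(-2) = 8]
q=5: r=7, s=-5, t=11   [102*(-5) + 47*(11) = 7]
q=1: r=1, s=6, t=-13   [102*(6) + 47*(-13) = 1]
q=7: r=0, s=-47, t=102   [102*(-47) + 47*(102) = 0]
GCD = 1 with t = -13, so 47*(-13) ≡ 1 (mod 102)
Inverse = -13 mod 102 = 89
Check: 47 * 89 = 4183 ≡ 1 (mod 102)

47^(-1) ≡ 89 (mod 102)


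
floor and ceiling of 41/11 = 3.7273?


41/11 = 3.7273
floor = 3
ceil = 4

floor = 3, ceil = 4


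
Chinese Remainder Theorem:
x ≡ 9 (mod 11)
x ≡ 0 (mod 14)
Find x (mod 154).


M = 11*14 = 154
M1 = M/11 = 14, M2 = M/14 = 11
M1^(-1) mod 11 = 4, M2^(-1) mod 14 = 9
x = 9*14*4 + 0*11*9 = 504
504 mod 154 = 42
Check: 42 mod 11 = 9 ✓, 42 mod 14 = 0 ✓

x ≡ 42 (mod 154)


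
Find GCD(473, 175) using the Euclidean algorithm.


473 = 2 * 175 + 123
175 = 1 * 123 + 52
123 = 2 * 52 + 19
52 = 2 * 19 + 14
19 = 1 * 14 + 5
14 = 2 * 5 + 4
5 = 1 * 4 + 1
4 = 4 * 1 + 0
GCD = 1


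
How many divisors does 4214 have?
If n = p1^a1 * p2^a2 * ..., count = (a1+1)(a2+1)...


4214 = 2^1 × 7^2 × 43^1
d(4214) = (1+1) × (2+1) × (1+1) = 12

12 divisors


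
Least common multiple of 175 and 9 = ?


GCD(175, 9) = 1
LCM = 175*9/1 = 1575/1 = 1575

LCM = 1575


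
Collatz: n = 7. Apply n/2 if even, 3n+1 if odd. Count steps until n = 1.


7 → 22 → 11 → 34 → 17 → 52 → 26 → 13 → 40 → 20 → 10 → 5 → 16 → 8 → 4 → 2 → 1
Total steps = 16

16 steps


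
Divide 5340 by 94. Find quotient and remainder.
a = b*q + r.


5340 = 94 * 56 + 76
Check: 5264 + 76 = 5340

q = 56, r = 76


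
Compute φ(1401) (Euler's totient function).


1401 = 3 × 467
Prime factors: 3, 467
φ(1401) = 1401 × (1-1/3) × (1-1/467)
= 1401 × 2/3 × 466/467 = 932

φ(1401) = 932


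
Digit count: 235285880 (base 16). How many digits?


235285880 in base 16 = E062D78
Number of digits = 7

7 digits (base 16)


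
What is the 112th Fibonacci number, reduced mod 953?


F(k) mod 953 for k=1..112:
1, 1, 2, 3, 5, 8, 13, 21, 34, 55, 89, 144, 233, 377, 610, 34, 644, 678, 369, 94, 463, 557, 67, 624, 691, 362, 100, 462, 562, 71, 633, 704, 384, 135, 519, 654, 220, 874, 141, 62, 203, 265, 468, 733, 248, 28, 276, 304, 580, 884, 511, 442, 0, 442, 442, 884, 373, 304, 677, 28, 705, 733, 485, 265, 750, 62, 812, 874, 733, 654, 434, 135, 569, 704, 320, 71, 391, 462, 853, 362, 262, 624, 886, 557, 490, 94, 584, 678, 309, 34, 343, 377, 720, 144, 864, 55, 919, 21, 940, 8, 948, 3, 951, 1, 952, 0, 952, 952, 951, 950, 948, 945
F(112) mod 953 = 945


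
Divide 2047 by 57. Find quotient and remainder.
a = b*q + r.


2047 = 57 * 35 + 52
Check: 1995 + 52 = 2047

q = 35, r = 52


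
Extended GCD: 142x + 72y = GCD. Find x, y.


Tabular extended Euclidean (each row: r = 142*s + 72*t):
r=142, s=1, t=0
r=72, s=0, t=1
q=1: r=70, s=1, t=-1   [142*(1) + 72*(-1) = 70]
q=1: r=2, s=-1, t=2   [142*(-1) + 72*(2) = 2]
q=35: r=0, s=36, t=-71   [142*(36) + 72*(-71) = 0]
GCD = 2; from the row with r=2: x=-1, y=2
Check: 142*(-1) + 72*(2) = -142 + 144 = 2

GCD = 2, x = -1, y = 2


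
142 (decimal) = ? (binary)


142 (base 10) = 142 (decimal)
142 (decimal) = 10001110 (base 2)


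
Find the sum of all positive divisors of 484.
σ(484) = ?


Divisors of 484: 1, 2, 4, 11, 22, 44, 121, 242, 484
Sum = 1 + 2 + 4 + 11 + 22 + 44 + 121 + 242 + 484 = 931

σ(484) = 931


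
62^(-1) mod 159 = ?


Use the extended Euclidean algorithm on (159, 62); each row r = 159*s + 62*t:
r=159, s=1, t=0
r=62, s=0, t=1
q=2: r=35, s=1, t=-2   [159*(1) + 62*(-2) = 35]
q=1: r=27, s=-1, t=3   [159*(-1) + 62*(3) = 27]
q=1: r=8, s=2, t=-5   [159*(2) + 62*(-5) = 8]
q=3: r=3, s=-7, t=18   [159*(-7) + 62*(18) = 3]
q=2: r=2, s=16, t=-41   [159*(16) + 62*(-41) = 2]
q=1: r=1, s=-23, t=59   [159*(-23) + 62*(59) = 1]
q=2: r=0, s=62, t=-159   [159*(62) + 62*(-159) = 0]
GCD = 1 with t = 59, so 62*(59) ≡ 1 (mod 159)
Inverse = 59 mod 159 = 59
Check: 62 * 59 = 3658 ≡ 1 (mod 159)

62^(-1) ≡ 59 (mod 159)
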